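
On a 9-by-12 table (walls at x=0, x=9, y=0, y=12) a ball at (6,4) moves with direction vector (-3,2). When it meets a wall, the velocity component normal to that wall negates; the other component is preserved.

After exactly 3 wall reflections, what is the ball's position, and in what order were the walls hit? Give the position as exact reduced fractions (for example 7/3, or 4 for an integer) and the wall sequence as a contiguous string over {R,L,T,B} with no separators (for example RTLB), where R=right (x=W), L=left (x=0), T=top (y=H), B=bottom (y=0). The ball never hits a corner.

1. t=2 → L at (0,8); v=(3,2)
2. t=2 → T at (6,12); v=(3,-2)
3. t=1 → R at (9,10); v=(-3,-2)

Final position: (9,10)
Wall sequence: LTR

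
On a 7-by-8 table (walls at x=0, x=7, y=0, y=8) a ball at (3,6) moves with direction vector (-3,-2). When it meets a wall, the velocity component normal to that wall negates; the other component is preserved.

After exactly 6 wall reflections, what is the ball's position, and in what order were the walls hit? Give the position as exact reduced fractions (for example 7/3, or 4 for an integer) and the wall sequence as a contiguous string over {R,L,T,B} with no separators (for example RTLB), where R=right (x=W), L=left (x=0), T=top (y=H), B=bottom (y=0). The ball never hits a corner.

1. t=1 → L at (0,4); v=(3,-2)
2. t=2 → B at (6,0); v=(3,2)
3. t=1/3 → R at (7,2/3); v=(-3,2)
4. t=7/3 → L at (0,16/3); v=(3,2)
5. t=4/3 → T at (4,8); v=(3,-2)
6. t=1 → R at (7,6); v=(-3,-2)

Final position: (7,6)
Wall sequence: LBRLTR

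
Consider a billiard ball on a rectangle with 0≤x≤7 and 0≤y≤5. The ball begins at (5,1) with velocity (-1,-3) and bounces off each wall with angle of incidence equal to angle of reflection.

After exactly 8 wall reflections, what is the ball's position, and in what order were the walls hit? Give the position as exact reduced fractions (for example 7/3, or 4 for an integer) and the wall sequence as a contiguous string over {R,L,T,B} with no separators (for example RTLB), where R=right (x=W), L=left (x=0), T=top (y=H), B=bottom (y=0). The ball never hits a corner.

1. t=1/3 → B at (14/3,0); v=(-1,3)
2. t=5/3 → T at (3,5); v=(-1,-3)
3. t=5/3 → B at (4/3,0); v=(-1,3)
4. t=4/3 → L at (0,4); v=(1,3)
5. t=1/3 → T at (1/3,5); v=(1,-3)
6. t=5/3 → B at (2,0); v=(1,3)
7. t=5/3 → T at (11/3,5); v=(1,-3)
8. t=5/3 → B at (16/3,0); v=(1,3)

Final position: (16/3,0)
Wall sequence: BTBLTBTB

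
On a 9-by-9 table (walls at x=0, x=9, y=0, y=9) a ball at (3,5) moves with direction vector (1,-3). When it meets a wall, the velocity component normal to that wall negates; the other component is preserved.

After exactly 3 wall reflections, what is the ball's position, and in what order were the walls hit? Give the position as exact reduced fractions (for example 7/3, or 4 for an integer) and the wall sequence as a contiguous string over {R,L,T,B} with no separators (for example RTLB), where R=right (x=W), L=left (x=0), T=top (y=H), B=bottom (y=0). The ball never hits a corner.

1. t=5/3 → B at (14/3,0); v=(1,3)
2. t=3 → T at (23/3,9); v=(1,-3)
3. t=4/3 → R at (9,5); v=(-1,-3)

Final position: (9,5)
Wall sequence: BTR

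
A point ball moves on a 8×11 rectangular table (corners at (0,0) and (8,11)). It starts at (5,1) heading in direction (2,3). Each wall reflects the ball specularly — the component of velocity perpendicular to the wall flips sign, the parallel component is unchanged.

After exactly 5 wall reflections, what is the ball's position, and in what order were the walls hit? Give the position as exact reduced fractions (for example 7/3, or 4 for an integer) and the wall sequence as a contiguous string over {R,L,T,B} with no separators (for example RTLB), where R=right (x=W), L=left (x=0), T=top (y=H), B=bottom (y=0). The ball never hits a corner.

1. t=3/2 → R at (8,11/2); v=(-2,3)
2. t=11/6 → T at (13/3,11); v=(-2,-3)
3. t=13/6 → L at (0,9/2); v=(2,-3)
4. t=3/2 → B at (3,0); v=(2,3)
5. t=5/2 → R at (8,15/2); v=(-2,3)

Final position: (8,15/2)
Wall sequence: RTLBR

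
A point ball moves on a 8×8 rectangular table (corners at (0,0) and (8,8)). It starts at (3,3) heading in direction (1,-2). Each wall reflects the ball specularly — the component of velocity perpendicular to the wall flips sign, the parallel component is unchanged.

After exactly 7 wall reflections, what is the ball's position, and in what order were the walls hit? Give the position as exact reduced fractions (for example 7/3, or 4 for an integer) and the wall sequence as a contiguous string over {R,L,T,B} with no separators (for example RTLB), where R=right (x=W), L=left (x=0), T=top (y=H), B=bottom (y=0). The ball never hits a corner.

Final position: (9/2,0)
Wall sequence: BRTBLTB

1. t=3/2 → B at (9/2,0); v=(1,2)
2. t=7/2 → R at (8,7); v=(-1,2)
3. t=1/2 → T at (15/2,8); v=(-1,-2)
4. t=4 → B at (7/2,0); v=(-1,2)
5. t=7/2 → L at (0,7); v=(1,2)
6. t=1/2 → T at (1/2,8); v=(1,-2)
7. t=4 → B at (9/2,0); v=(1,2)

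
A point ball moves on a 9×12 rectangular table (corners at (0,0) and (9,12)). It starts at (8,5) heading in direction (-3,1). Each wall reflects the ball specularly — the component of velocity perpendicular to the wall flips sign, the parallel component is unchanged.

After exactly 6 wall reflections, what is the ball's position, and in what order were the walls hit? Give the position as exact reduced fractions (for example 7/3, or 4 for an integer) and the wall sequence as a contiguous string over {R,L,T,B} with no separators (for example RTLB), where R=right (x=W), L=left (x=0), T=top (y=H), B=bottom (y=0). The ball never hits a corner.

1. t=8/3 → L at (0,23/3); v=(3,1)
2. t=3 → R at (9,32/3); v=(-3,1)
3. t=4/3 → T at (5,12); v=(-3,-1)
4. t=5/3 → L at (0,31/3); v=(3,-1)
5. t=3 → R at (9,22/3); v=(-3,-1)
6. t=3 → L at (0,13/3); v=(3,-1)

Final position: (0,13/3)
Wall sequence: LRTLRL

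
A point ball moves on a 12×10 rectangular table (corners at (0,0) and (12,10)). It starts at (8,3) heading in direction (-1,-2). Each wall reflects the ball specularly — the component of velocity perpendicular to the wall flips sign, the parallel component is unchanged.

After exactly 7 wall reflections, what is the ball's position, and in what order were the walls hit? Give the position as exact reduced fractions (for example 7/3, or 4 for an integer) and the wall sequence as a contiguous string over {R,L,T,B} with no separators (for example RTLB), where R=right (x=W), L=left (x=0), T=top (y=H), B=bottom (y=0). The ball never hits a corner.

1. t=3/2 → B at (13/2,0); v=(-1,2)
2. t=5 → T at (3/2,10); v=(-1,-2)
3. t=3/2 → L at (0,7); v=(1,-2)
4. t=7/2 → B at (7/2,0); v=(1,2)
5. t=5 → T at (17/2,10); v=(1,-2)
6. t=7/2 → R at (12,3); v=(-1,-2)
7. t=3/2 → B at (21/2,0); v=(-1,2)

Final position: (21/2,0)
Wall sequence: BTLBTRB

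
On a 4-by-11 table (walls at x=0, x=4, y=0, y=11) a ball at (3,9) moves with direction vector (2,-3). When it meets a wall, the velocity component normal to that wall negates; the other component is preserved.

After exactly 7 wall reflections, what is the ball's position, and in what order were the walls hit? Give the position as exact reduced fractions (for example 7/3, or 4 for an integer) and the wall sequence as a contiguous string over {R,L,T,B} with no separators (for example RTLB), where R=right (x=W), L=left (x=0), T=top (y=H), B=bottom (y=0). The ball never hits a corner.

1. t=1/2 → R at (4,15/2); v=(-2,-3)
2. t=2 → L at (0,3/2); v=(2,-3)
3. t=1/2 → B at (1,0); v=(2,3)
4. t=3/2 → R at (4,9/2); v=(-2,3)
5. t=2 → L at (0,21/2); v=(2,3)
6. t=1/6 → T at (1/3,11); v=(2,-3)
7. t=11/6 → R at (4,11/2); v=(-2,-3)

Final position: (4,11/2)
Wall sequence: RLBRLTR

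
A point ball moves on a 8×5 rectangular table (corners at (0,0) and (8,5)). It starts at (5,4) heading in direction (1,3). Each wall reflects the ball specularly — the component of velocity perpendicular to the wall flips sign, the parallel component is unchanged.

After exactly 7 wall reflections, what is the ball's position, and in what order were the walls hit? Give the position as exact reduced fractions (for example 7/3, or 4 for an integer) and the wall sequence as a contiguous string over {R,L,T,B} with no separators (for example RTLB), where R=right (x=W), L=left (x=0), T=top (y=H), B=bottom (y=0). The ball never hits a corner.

1. t=1/3 → T at (16/3,5); v=(1,-3)
2. t=5/3 → B at (7,0); v=(1,3)
3. t=1 → R at (8,3); v=(-1,3)
4. t=2/3 → T at (22/3,5); v=(-1,-3)
5. t=5/3 → B at (17/3,0); v=(-1,3)
6. t=5/3 → T at (4,5); v=(-1,-3)
7. t=5/3 → B at (7/3,0); v=(-1,3)

Final position: (7/3,0)
Wall sequence: TBRTBTB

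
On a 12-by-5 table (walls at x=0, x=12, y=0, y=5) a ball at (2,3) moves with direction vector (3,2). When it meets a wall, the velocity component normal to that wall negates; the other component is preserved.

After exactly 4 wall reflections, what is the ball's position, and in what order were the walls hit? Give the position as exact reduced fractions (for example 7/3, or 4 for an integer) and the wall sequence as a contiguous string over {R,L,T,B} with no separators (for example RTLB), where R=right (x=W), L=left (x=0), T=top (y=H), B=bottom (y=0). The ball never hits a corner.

Final position: (4,5)
Wall sequence: TRBT

1. t=1 → T at (5,5); v=(3,-2)
2. t=7/3 → R at (12,1/3); v=(-3,-2)
3. t=1/6 → B at (23/2,0); v=(-3,2)
4. t=5/2 → T at (4,5); v=(-3,-2)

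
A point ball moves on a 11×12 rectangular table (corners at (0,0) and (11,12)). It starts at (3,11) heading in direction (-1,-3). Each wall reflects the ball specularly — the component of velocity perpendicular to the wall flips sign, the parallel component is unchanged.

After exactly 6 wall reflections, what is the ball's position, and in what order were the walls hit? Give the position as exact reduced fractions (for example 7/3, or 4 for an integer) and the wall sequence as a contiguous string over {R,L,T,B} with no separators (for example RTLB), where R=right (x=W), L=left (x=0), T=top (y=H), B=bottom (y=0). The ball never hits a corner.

Final position: (28/3,12)
Wall sequence: LBTBRT

1. t=3 → L at (0,2); v=(1,-3)
2. t=2/3 → B at (2/3,0); v=(1,3)
3. t=4 → T at (14/3,12); v=(1,-3)
4. t=4 → B at (26/3,0); v=(1,3)
5. t=7/3 → R at (11,7); v=(-1,3)
6. t=5/3 → T at (28/3,12); v=(-1,-3)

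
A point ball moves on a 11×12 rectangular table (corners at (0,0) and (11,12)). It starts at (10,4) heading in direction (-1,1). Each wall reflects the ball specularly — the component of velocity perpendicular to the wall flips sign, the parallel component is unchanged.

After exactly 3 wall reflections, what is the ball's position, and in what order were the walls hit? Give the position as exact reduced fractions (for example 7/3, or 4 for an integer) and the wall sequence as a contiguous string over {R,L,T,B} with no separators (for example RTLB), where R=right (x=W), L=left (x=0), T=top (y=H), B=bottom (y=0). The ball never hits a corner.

Final position: (10,0)
Wall sequence: TLB

1. t=8 → T at (2,12); v=(-1,-1)
2. t=2 → L at (0,10); v=(1,-1)
3. t=10 → B at (10,0); v=(1,1)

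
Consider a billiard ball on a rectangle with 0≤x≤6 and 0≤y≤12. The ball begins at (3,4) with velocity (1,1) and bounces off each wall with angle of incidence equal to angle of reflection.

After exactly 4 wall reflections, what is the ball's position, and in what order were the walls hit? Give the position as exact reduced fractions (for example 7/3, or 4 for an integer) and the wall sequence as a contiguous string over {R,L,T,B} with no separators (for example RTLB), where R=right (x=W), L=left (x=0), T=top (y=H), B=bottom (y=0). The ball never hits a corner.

Final position: (6,5)
Wall sequence: RTLR

1. t=3 → R at (6,7); v=(-1,1)
2. t=5 → T at (1,12); v=(-1,-1)
3. t=1 → L at (0,11); v=(1,-1)
4. t=6 → R at (6,5); v=(-1,-1)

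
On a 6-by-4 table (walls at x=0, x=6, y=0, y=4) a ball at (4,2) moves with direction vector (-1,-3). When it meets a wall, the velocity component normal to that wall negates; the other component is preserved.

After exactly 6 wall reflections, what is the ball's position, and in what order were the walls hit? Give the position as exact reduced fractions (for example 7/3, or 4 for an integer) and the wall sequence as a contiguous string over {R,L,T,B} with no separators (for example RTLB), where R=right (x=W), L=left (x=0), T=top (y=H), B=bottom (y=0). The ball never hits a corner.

1. t=2/3 → B at (10/3,0); v=(-1,3)
2. t=4/3 → T at (2,4); v=(-1,-3)
3. t=4/3 → B at (2/3,0); v=(-1,3)
4. t=2/3 → L at (0,2); v=(1,3)
5. t=2/3 → T at (2/3,4); v=(1,-3)
6. t=4/3 → B at (2,0); v=(1,3)

Final position: (2,0)
Wall sequence: BTBLTB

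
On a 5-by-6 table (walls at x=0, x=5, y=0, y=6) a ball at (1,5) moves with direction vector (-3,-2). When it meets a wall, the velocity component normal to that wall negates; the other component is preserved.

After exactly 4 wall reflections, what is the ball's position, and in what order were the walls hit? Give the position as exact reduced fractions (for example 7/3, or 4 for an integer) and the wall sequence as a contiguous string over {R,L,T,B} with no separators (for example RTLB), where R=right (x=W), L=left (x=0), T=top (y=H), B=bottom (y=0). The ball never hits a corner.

1. t=1/3 → L at (0,13/3); v=(3,-2)
2. t=5/3 → R at (5,1); v=(-3,-2)
3. t=1/2 → B at (7/2,0); v=(-3,2)
4. t=7/6 → L at (0,7/3); v=(3,2)

Final position: (0,7/3)
Wall sequence: LRBL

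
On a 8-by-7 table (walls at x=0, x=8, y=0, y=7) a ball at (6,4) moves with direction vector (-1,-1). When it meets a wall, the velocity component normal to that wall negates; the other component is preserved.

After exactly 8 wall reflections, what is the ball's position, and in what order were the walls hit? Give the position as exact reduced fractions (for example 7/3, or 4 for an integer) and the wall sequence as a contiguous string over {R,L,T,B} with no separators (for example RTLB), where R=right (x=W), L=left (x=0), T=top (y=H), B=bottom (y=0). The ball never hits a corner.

Final position: (8,2)
Wall sequence: BLTRBLTR

1. t=4 → B at (2,0); v=(-1,1)
2. t=2 → L at (0,2); v=(1,1)
3. t=5 → T at (5,7); v=(1,-1)
4. t=3 → R at (8,4); v=(-1,-1)
5. t=4 → B at (4,0); v=(-1,1)
6. t=4 → L at (0,4); v=(1,1)
7. t=3 → T at (3,7); v=(1,-1)
8. t=5 → R at (8,2); v=(-1,-1)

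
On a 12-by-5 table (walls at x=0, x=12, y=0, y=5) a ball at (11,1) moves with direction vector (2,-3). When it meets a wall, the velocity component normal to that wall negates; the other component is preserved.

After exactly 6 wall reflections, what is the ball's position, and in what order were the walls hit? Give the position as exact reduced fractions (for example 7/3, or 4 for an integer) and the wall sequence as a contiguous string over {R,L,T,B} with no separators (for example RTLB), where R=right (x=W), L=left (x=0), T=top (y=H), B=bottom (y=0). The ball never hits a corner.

1. t=1/3 → B at (35/3,0); v=(2,3)
2. t=1/6 → R at (12,1/2); v=(-2,3)
3. t=3/2 → T at (9,5); v=(-2,-3)
4. t=5/3 → B at (17/3,0); v=(-2,3)
5. t=5/3 → T at (7/3,5); v=(-2,-3)
6. t=7/6 → L at (0,3/2); v=(2,-3)

Final position: (0,3/2)
Wall sequence: BRTBTL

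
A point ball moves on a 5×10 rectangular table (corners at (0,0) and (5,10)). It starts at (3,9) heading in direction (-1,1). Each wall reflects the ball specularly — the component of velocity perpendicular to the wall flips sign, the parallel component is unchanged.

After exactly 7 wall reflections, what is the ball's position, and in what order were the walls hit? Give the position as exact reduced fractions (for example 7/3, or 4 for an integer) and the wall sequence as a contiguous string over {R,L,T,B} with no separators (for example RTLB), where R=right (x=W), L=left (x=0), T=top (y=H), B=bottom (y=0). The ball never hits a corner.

Final position: (2,10)
Wall sequence: TLRBLRT

1. t=1 → T at (2,10); v=(-1,-1)
2. t=2 → L at (0,8); v=(1,-1)
3. t=5 → R at (5,3); v=(-1,-1)
4. t=3 → B at (2,0); v=(-1,1)
5. t=2 → L at (0,2); v=(1,1)
6. t=5 → R at (5,7); v=(-1,1)
7. t=3 → T at (2,10); v=(-1,-1)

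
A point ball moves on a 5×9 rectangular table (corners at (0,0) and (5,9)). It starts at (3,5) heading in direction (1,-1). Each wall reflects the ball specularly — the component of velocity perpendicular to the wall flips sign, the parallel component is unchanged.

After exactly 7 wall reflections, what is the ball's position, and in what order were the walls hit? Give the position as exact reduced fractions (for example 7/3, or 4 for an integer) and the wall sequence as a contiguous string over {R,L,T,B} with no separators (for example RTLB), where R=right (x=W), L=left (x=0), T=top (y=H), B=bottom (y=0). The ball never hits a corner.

Final position: (5,1)
Wall sequence: RBLRTLR

1. t=2 → R at (5,3); v=(-1,-1)
2. t=3 → B at (2,0); v=(-1,1)
3. t=2 → L at (0,2); v=(1,1)
4. t=5 → R at (5,7); v=(-1,1)
5. t=2 → T at (3,9); v=(-1,-1)
6. t=3 → L at (0,6); v=(1,-1)
7. t=5 → R at (5,1); v=(-1,-1)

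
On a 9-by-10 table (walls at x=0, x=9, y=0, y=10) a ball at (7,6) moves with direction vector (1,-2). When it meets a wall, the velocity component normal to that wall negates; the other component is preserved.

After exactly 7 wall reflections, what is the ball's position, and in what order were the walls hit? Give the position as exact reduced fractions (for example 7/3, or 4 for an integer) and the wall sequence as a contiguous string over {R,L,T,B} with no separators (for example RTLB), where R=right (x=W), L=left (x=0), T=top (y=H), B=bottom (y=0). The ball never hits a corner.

1. t=2 → R at (9,2); v=(-1,-2)
2. t=1 → B at (8,0); v=(-1,2)
3. t=5 → T at (3,10); v=(-1,-2)
4. t=3 → L at (0,4); v=(1,-2)
5. t=2 → B at (2,0); v=(1,2)
6. t=5 → T at (7,10); v=(1,-2)
7. t=2 → R at (9,6); v=(-1,-2)

Final position: (9,6)
Wall sequence: RBTLBTR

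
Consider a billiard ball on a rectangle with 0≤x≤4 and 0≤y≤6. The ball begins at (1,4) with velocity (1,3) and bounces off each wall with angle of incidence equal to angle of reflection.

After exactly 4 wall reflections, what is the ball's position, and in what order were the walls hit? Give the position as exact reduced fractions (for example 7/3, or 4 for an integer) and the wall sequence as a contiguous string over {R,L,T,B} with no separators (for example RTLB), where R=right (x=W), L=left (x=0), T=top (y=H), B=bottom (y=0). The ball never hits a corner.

1. t=2/3 → T at (5/3,6); v=(1,-3)
2. t=2 → B at (11/3,0); v=(1,3)
3. t=1/3 → R at (4,1); v=(-1,3)
4. t=5/3 → T at (7/3,6); v=(-1,-3)

Final position: (7/3,6)
Wall sequence: TBRT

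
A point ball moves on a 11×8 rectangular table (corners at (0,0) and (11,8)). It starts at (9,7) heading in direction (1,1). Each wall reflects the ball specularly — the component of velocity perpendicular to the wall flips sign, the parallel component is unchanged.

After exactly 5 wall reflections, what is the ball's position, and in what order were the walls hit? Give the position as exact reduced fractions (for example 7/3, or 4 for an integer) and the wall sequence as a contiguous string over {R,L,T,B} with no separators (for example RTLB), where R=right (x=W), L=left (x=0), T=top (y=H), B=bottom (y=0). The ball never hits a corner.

1. t=1 → T at (10,8); v=(1,-1)
2. t=1 → R at (11,7); v=(-1,-1)
3. t=7 → B at (4,0); v=(-1,1)
4. t=4 → L at (0,4); v=(1,1)
5. t=4 → T at (4,8); v=(1,-1)

Final position: (4,8)
Wall sequence: TRBLT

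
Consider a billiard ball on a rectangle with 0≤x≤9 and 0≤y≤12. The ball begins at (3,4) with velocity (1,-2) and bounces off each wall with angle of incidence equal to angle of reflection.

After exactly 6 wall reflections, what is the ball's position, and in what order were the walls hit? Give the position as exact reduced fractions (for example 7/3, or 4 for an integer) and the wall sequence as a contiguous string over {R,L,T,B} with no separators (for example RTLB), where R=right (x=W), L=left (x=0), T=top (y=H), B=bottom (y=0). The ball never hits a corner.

Final position: (5,12)
Wall sequence: BRTBLT

1. t=2 → B at (5,0); v=(1,2)
2. t=4 → R at (9,8); v=(-1,2)
3. t=2 → T at (7,12); v=(-1,-2)
4. t=6 → B at (1,0); v=(-1,2)
5. t=1 → L at (0,2); v=(1,2)
6. t=5 → T at (5,12); v=(1,-2)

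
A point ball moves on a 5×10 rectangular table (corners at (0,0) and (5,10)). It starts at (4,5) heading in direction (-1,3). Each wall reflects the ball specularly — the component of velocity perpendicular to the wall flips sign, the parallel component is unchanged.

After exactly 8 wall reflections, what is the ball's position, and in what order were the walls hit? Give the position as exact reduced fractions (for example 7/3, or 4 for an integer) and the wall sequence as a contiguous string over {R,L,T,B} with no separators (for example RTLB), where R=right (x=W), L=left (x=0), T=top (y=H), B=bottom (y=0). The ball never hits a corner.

1. t=5/3 → T at (7/3,10); v=(-1,-3)
2. t=7/3 → L at (0,3); v=(1,-3)
3. t=1 → B at (1,0); v=(1,3)
4. t=10/3 → T at (13/3,10); v=(1,-3)
5. t=2/3 → R at (5,8); v=(-1,-3)
6. t=8/3 → B at (7/3,0); v=(-1,3)
7. t=7/3 → L at (0,7); v=(1,3)
8. t=1 → T at (1,10); v=(1,-3)

Final position: (1,10)
Wall sequence: TLBTRBLT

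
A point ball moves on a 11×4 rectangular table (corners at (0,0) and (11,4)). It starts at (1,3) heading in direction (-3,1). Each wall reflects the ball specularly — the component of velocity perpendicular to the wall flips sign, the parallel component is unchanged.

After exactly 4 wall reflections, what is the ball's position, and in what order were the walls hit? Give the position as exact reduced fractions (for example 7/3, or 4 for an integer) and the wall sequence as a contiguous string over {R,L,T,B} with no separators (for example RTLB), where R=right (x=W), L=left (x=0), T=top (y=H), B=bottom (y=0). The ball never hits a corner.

Final position: (8,0)
Wall sequence: LTRB

1. t=1/3 → L at (0,10/3); v=(3,1)
2. t=2/3 → T at (2,4); v=(3,-1)
3. t=3 → R at (11,1); v=(-3,-1)
4. t=1 → B at (8,0); v=(-3,1)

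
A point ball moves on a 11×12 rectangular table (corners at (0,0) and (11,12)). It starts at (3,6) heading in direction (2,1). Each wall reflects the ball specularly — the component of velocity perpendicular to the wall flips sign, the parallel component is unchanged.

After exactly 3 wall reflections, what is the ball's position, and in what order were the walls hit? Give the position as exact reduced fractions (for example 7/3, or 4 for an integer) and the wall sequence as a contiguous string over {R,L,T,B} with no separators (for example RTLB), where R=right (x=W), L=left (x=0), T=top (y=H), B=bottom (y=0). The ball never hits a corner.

Final position: (0,17/2)
Wall sequence: RTL

1. t=4 → R at (11,10); v=(-2,1)
2. t=2 → T at (7,12); v=(-2,-1)
3. t=7/2 → L at (0,17/2); v=(2,-1)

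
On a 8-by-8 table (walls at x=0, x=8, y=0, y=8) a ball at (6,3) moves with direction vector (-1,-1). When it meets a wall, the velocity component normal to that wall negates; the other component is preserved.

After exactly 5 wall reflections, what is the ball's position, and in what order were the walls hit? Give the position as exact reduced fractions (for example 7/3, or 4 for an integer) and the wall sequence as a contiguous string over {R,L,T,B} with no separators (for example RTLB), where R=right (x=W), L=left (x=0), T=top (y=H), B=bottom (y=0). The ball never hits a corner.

1. t=3 → B at (3,0); v=(-1,1)
2. t=3 → L at (0,3); v=(1,1)
3. t=5 → T at (5,8); v=(1,-1)
4. t=3 → R at (8,5); v=(-1,-1)
5. t=5 → B at (3,0); v=(-1,1)

Final position: (3,0)
Wall sequence: BLTRB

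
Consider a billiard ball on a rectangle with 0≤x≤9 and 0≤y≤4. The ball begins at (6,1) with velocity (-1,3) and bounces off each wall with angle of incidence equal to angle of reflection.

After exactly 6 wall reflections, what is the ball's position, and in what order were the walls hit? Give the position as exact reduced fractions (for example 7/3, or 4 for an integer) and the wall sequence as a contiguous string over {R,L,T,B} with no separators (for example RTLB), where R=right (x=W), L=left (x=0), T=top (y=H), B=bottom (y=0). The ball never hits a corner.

Final position: (1/3,4)
Wall sequence: TBTBLT

1. t=1 → T at (5,4); v=(-1,-3)
2. t=4/3 → B at (11/3,0); v=(-1,3)
3. t=4/3 → T at (7/3,4); v=(-1,-3)
4. t=4/3 → B at (1,0); v=(-1,3)
5. t=1 → L at (0,3); v=(1,3)
6. t=1/3 → T at (1/3,4); v=(1,-3)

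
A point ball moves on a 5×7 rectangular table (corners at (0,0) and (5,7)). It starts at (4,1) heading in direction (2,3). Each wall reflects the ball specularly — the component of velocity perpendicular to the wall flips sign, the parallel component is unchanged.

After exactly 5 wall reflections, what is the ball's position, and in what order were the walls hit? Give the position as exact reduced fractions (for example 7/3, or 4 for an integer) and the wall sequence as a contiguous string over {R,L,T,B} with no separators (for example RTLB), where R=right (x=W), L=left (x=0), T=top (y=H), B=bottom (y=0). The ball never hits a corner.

1. t=1/2 → R at (5,5/2); v=(-2,3)
2. t=3/2 → T at (2,7); v=(-2,-3)
3. t=1 → L at (0,4); v=(2,-3)
4. t=4/3 → B at (8/3,0); v=(2,3)
5. t=7/6 → R at (5,7/2); v=(-2,3)

Final position: (5,7/2)
Wall sequence: RTLBR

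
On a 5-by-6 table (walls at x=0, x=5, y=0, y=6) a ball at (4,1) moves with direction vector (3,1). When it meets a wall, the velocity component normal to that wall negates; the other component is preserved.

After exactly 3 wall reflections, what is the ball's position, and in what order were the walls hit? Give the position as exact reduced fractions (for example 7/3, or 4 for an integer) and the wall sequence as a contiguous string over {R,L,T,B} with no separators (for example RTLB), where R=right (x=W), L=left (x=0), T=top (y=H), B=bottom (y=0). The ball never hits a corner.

1. t=1/3 → R at (5,4/3); v=(-3,1)
2. t=5/3 → L at (0,3); v=(3,1)
3. t=5/3 → R at (5,14/3); v=(-3,1)

Final position: (5,14/3)
Wall sequence: RLR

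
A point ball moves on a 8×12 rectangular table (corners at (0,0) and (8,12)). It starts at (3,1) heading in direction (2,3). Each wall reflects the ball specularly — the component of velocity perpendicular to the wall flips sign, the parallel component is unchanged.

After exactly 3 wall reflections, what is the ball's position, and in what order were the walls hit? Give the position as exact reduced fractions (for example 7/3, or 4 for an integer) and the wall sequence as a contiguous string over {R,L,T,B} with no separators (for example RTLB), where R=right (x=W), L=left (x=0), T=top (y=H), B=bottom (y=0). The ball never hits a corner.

1. t=5/2 → R at (8,17/2); v=(-2,3)
2. t=7/6 → T at (17/3,12); v=(-2,-3)
3. t=17/6 → L at (0,7/2); v=(2,-3)

Final position: (0,7/2)
Wall sequence: RTL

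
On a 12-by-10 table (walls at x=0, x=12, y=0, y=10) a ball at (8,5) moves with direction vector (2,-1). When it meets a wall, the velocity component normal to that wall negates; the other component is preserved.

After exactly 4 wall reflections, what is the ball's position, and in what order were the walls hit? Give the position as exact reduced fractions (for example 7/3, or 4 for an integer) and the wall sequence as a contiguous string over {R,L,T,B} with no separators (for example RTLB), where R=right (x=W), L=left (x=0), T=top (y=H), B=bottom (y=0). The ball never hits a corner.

1. t=2 → R at (12,3); v=(-2,-1)
2. t=3 → B at (6,0); v=(-2,1)
3. t=3 → L at (0,3); v=(2,1)
4. t=6 → R at (12,9); v=(-2,1)

Final position: (12,9)
Wall sequence: RBLR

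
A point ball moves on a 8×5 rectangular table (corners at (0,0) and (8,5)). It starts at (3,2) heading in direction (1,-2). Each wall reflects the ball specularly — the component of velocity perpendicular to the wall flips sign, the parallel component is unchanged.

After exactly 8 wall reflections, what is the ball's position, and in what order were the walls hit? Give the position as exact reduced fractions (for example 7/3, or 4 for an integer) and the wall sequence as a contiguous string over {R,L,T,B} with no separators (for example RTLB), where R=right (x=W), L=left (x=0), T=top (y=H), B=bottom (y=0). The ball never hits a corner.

1. t=1 → B at (4,0); v=(1,2)
2. t=5/2 → T at (13/2,5); v=(1,-2)
3. t=3/2 → R at (8,2); v=(-1,-2)
4. t=1 → B at (7,0); v=(-1,2)
5. t=5/2 → T at (9/2,5); v=(-1,-2)
6. t=5/2 → B at (2,0); v=(-1,2)
7. t=2 → L at (0,4); v=(1,2)
8. t=1/2 → T at (1/2,5); v=(1,-2)

Final position: (1/2,5)
Wall sequence: BTRBTBLT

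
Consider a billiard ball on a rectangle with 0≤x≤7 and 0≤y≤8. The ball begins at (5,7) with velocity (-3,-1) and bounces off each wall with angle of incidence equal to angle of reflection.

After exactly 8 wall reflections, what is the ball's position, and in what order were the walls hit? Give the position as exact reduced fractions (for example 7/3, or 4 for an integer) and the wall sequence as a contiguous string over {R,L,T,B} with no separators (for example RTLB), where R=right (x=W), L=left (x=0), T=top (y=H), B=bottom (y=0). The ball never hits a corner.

1. t=5/3 → L at (0,16/3); v=(3,-1)
2. t=7/3 → R at (7,3); v=(-3,-1)
3. t=7/3 → L at (0,2/3); v=(3,-1)
4. t=2/3 → B at (2,0); v=(3,1)
5. t=5/3 → R at (7,5/3); v=(-3,1)
6. t=7/3 → L at (0,4); v=(3,1)
7. t=7/3 → R at (7,19/3); v=(-3,1)
8. t=5/3 → T at (2,8); v=(-3,-1)

Final position: (2,8)
Wall sequence: LRLBRLRT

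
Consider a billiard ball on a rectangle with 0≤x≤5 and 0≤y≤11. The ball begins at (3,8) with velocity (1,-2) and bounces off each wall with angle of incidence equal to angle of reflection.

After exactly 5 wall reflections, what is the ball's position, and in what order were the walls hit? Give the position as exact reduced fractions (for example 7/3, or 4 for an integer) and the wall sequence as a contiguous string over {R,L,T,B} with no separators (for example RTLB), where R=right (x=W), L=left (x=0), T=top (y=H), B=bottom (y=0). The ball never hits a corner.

Final position: (5,6)
Wall sequence: RBLTR

1. t=2 → R at (5,4); v=(-1,-2)
2. t=2 → B at (3,0); v=(-1,2)
3. t=3 → L at (0,6); v=(1,2)
4. t=5/2 → T at (5/2,11); v=(1,-2)
5. t=5/2 → R at (5,6); v=(-1,-2)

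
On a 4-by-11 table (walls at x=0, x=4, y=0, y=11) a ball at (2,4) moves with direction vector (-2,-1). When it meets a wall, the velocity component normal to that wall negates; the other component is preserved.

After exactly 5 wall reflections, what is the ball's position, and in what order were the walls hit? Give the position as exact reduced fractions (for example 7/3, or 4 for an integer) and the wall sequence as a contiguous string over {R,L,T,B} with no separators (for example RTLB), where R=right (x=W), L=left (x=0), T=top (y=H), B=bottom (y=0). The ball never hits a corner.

Final position: (4,3)
Wall sequence: LRBLR

1. t=1 → L at (0,3); v=(2,-1)
2. t=2 → R at (4,1); v=(-2,-1)
3. t=1 → B at (2,0); v=(-2,1)
4. t=1 → L at (0,1); v=(2,1)
5. t=2 → R at (4,3); v=(-2,1)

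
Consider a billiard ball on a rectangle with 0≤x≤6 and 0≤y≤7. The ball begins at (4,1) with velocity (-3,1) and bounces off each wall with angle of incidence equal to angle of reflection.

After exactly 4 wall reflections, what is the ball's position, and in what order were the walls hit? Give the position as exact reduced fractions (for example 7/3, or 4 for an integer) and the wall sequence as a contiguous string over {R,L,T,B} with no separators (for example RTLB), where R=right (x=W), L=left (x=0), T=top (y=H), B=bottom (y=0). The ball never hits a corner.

Final position: (2,7)
Wall sequence: LRLT

1. t=4/3 → L at (0,7/3); v=(3,1)
2. t=2 → R at (6,13/3); v=(-3,1)
3. t=2 → L at (0,19/3); v=(3,1)
4. t=2/3 → T at (2,7); v=(3,-1)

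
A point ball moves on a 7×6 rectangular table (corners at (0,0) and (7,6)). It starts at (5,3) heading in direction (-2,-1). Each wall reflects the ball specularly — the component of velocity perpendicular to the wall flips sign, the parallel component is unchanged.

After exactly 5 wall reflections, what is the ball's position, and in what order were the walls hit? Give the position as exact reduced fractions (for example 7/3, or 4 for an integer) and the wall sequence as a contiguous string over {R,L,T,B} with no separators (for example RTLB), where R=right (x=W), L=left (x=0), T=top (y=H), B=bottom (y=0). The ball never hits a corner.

Final position: (0,11/2)
Wall sequence: LBRTL

1. t=5/2 → L at (0,1/2); v=(2,-1)
2. t=1/2 → B at (1,0); v=(2,1)
3. t=3 → R at (7,3); v=(-2,1)
4. t=3 → T at (1,6); v=(-2,-1)
5. t=1/2 → L at (0,11/2); v=(2,-1)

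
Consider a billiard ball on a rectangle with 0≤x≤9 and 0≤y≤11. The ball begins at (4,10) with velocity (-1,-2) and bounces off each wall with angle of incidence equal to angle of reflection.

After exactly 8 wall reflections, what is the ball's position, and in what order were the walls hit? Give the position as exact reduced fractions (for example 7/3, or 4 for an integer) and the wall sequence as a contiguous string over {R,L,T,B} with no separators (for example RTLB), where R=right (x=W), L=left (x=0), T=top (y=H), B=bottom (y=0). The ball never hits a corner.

Final position: (5,0)
Wall sequence: LBTRBTLB

1. t=4 → L at (0,2); v=(1,-2)
2. t=1 → B at (1,0); v=(1,2)
3. t=11/2 → T at (13/2,11); v=(1,-2)
4. t=5/2 → R at (9,6); v=(-1,-2)
5. t=3 → B at (6,0); v=(-1,2)
6. t=11/2 → T at (1/2,11); v=(-1,-2)
7. t=1/2 → L at (0,10); v=(1,-2)
8. t=5 → B at (5,0); v=(1,2)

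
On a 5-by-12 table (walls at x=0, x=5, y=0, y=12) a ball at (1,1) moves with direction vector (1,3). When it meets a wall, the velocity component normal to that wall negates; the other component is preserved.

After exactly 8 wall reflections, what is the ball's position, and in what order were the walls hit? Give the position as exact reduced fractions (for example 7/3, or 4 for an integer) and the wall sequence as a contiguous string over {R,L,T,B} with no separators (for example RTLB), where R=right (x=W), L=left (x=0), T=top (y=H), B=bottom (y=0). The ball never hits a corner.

1. t=11/3 → T at (14/3,12); v=(1,-3)
2. t=1/3 → R at (5,11); v=(-1,-3)
3. t=11/3 → B at (4/3,0); v=(-1,3)
4. t=4/3 → L at (0,4); v=(1,3)
5. t=8/3 → T at (8/3,12); v=(1,-3)
6. t=7/3 → R at (5,5); v=(-1,-3)
7. t=5/3 → B at (10/3,0); v=(-1,3)
8. t=10/3 → L at (0,10); v=(1,3)

Final position: (0,10)
Wall sequence: TRBLTRBL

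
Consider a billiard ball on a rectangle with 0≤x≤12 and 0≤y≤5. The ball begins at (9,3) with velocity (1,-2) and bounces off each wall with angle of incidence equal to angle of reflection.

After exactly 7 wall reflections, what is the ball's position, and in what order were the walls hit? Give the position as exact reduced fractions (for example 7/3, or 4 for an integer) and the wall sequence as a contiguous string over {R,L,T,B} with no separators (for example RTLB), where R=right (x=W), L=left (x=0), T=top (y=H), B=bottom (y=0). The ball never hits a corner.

Final position: (1,5)
Wall sequence: BRTBTBT

1. t=3/2 → B at (21/2,0); v=(1,2)
2. t=3/2 → R at (12,3); v=(-1,2)
3. t=1 → T at (11,5); v=(-1,-2)
4. t=5/2 → B at (17/2,0); v=(-1,2)
5. t=5/2 → T at (6,5); v=(-1,-2)
6. t=5/2 → B at (7/2,0); v=(-1,2)
7. t=5/2 → T at (1,5); v=(-1,-2)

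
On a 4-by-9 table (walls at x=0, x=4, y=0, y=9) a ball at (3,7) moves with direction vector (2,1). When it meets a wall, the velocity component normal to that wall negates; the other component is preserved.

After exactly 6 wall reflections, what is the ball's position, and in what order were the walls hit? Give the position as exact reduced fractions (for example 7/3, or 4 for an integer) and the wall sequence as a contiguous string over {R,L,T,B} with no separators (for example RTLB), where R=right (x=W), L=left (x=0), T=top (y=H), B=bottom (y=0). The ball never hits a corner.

Final position: (4,5/2)
Wall sequence: RTLRLR

1. t=1/2 → R at (4,15/2); v=(-2,1)
2. t=3/2 → T at (1,9); v=(-2,-1)
3. t=1/2 → L at (0,17/2); v=(2,-1)
4. t=2 → R at (4,13/2); v=(-2,-1)
5. t=2 → L at (0,9/2); v=(2,-1)
6. t=2 → R at (4,5/2); v=(-2,-1)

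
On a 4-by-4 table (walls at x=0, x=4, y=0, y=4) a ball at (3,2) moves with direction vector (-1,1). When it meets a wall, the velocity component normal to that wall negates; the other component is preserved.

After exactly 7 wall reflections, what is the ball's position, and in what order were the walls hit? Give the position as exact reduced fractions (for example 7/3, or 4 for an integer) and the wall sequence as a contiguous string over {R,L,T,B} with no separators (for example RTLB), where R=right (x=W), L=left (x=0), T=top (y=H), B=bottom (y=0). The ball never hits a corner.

Final position: (3,0)
Wall sequence: TLBRTLB

1. t=2 → T at (1,4); v=(-1,-1)
2. t=1 → L at (0,3); v=(1,-1)
3. t=3 → B at (3,0); v=(1,1)
4. t=1 → R at (4,1); v=(-1,1)
5. t=3 → T at (1,4); v=(-1,-1)
6. t=1 → L at (0,3); v=(1,-1)
7. t=3 → B at (3,0); v=(1,1)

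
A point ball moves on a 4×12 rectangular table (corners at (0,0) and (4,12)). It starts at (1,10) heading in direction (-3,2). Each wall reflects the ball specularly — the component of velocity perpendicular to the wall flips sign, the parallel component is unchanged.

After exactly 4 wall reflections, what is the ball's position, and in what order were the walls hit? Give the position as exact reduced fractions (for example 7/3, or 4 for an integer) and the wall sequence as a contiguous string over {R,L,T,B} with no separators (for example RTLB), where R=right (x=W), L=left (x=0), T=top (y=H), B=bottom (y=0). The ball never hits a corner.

Final position: (0,8)
Wall sequence: LTRL

1. t=1/3 → L at (0,32/3); v=(3,2)
2. t=2/3 → T at (2,12); v=(3,-2)
3. t=2/3 → R at (4,32/3); v=(-3,-2)
4. t=4/3 → L at (0,8); v=(3,-2)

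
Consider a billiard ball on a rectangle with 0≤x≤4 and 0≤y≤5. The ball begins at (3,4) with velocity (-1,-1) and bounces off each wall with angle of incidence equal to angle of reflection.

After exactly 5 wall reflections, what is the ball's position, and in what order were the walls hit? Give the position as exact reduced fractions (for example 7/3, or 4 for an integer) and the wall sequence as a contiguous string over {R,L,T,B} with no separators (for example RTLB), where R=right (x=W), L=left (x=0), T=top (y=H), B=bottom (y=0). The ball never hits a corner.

Final position: (0,3)
Wall sequence: LBRTL

1. t=3 → L at (0,1); v=(1,-1)
2. t=1 → B at (1,0); v=(1,1)
3. t=3 → R at (4,3); v=(-1,1)
4. t=2 → T at (2,5); v=(-1,-1)
5. t=2 → L at (0,3); v=(1,-1)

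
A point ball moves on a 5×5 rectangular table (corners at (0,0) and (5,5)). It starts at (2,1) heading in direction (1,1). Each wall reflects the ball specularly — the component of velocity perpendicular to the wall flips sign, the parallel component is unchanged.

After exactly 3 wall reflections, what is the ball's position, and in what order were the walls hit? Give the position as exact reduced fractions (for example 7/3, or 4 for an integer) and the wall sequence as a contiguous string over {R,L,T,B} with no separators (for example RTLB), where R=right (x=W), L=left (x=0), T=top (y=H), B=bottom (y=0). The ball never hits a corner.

Final position: (0,1)
Wall sequence: RTL

1. t=3 → R at (5,4); v=(-1,1)
2. t=1 → T at (4,5); v=(-1,-1)
3. t=4 → L at (0,1); v=(1,-1)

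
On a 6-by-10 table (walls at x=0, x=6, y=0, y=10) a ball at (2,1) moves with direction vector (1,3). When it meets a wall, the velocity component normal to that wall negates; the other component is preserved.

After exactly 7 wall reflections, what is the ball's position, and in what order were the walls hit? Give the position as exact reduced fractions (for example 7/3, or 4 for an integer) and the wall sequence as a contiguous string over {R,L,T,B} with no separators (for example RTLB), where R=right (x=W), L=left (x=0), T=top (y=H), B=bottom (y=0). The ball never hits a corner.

1. t=3 → T at (5,10); v=(1,-3)
2. t=1 → R at (6,7); v=(-1,-3)
3. t=7/3 → B at (11/3,0); v=(-1,3)
4. t=10/3 → T at (1/3,10); v=(-1,-3)
5. t=1/3 → L at (0,9); v=(1,-3)
6. t=3 → B at (3,0); v=(1,3)
7. t=3 → R at (6,9); v=(-1,3)

Final position: (6,9)
Wall sequence: TRBTLBR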